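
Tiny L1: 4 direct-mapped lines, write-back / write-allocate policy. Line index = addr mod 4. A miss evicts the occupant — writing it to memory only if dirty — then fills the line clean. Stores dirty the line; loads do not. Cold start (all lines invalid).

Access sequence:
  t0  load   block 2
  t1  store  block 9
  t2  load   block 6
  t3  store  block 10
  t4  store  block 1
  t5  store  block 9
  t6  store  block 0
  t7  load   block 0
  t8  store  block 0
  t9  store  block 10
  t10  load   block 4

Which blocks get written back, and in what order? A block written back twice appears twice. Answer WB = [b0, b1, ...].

WB = [9, 1, 0]

0: R B2 → L2 miss [-]
1: W B9 → L1 miss [D]
2: R B6 → L2 miss [-]
3: W B10 → L2 miss [D]
4: W B1 → L1 miss wb→B9 [D]
5: W B9 → L1 miss wb→B1 [D]
6: W B0 → L0 miss [D]
7: R B0 → L0 hit [D]
8: W B0 → L0 hit [D]
9: W B10 → L2 hit [D]
10: R B4 → L0 miss wb→B0 [-]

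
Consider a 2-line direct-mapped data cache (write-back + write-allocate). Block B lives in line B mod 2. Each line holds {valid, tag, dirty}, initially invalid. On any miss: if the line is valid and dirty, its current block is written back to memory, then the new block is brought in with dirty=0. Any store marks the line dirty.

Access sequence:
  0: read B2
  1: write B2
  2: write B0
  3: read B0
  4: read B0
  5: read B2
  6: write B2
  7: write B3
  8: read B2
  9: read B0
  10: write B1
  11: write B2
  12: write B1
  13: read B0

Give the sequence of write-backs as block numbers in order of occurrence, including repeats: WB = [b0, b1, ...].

  0 | R B2 → L0 miss [-]
  1 | W B2 → L0 hit [D]
  2 | W B0 → L0 miss wb→B2 [D]
  3 | R B0 → L0 hit [D]
  4 | R B0 → L0 hit [D]
  5 | R B2 → L0 miss wb→B0 [-]
  6 | W B2 → L0 hit [D]
  7 | W B3 → L1 miss [D]
  8 | R B2 → L0 hit [D]
  9 | R B0 → L0 miss wb→B2 [-]
  10 | W B1 → L1 miss wb→B3 [D]
  11 | W B2 → L0 miss [D]
  12 | W B1 → L1 hit [D]
  13 | R B0 → L0 miss wb→B2 [-]

WB = [2, 0, 2, 3, 2]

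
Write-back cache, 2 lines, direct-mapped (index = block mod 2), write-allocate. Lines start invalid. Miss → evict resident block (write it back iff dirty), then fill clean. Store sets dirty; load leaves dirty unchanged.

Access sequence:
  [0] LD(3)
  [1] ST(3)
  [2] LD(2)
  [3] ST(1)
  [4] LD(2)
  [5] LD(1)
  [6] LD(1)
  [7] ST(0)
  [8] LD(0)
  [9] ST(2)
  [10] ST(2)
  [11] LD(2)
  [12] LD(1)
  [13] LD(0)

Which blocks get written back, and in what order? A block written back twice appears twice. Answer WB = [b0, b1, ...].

WB = [3, 0, 2]

0: R B3 -> L1 miss  d=-]
1: W B3 -> L1 hit  d=D]
2: R B2 -> L0 miss  d=-]
3: W B1 -> L1 miss wb->B3  d=D]
4: R B2 -> L0 hit  d=-]
5: R B1 -> L1 hit  d=D]
6: R B1 -> L1 hit  d=D]
7: W B0 -> L0 miss  d=D]
8: R B0 -> L0 hit  d=D]
9: W B2 -> L0 miss wb->B0  d=D]
10: W B2 -> L0 hit  d=D]
11: R B2 -> L0 hit  d=D]
12: R B1 -> L1 hit  d=D]
13: R B0 -> L0 miss wb->B2  d=-]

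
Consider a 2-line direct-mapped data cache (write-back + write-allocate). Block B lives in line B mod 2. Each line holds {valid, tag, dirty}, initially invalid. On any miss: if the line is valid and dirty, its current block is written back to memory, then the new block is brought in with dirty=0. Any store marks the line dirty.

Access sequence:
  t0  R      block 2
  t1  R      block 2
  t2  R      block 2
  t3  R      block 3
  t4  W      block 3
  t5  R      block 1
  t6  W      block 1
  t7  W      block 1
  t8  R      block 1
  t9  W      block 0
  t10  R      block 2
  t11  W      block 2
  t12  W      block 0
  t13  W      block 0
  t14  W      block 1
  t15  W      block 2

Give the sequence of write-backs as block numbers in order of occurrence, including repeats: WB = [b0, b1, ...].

  0 | R B2 → L0 miss [-]
  1 | R B2 → L0 hit [-]
  2 | R B2 → L0 hit [-]
  3 | R B3 → L1 miss [-]
  4 | W B3 → L1 hit [D]
  5 | R B1 → L1 miss wb→B3 [-]
  6 | W B1 → L1 hit [D]
  7 | W B1 → L1 hit [D]
  8 | R B1 → L1 hit [D]
  9 | W B0 → L0 miss [D]
  10 | R B2 → L0 miss wb→B0 [-]
  11 | W B2 → L0 hit [D]
  12 | W B0 → L0 miss wb→B2 [D]
  13 | W B0 → L0 hit [D]
  14 | W B1 → L1 hit [D]
  15 | W B2 → L0 miss wb→B0 [D]

WB = [3, 0, 2, 0]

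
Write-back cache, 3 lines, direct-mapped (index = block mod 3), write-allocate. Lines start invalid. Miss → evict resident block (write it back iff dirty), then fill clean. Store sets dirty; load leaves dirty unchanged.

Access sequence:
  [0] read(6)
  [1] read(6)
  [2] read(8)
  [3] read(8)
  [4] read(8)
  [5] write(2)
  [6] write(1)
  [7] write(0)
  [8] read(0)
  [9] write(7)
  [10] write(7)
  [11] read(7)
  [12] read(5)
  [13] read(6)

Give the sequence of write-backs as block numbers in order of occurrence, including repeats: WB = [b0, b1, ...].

WB = [1, 2, 0]

0: R B6 -> L0 miss  d=-]
1: R B6 -> L0 hit  d=-]
2: R B8 -> L2 miss  d=-]
3: R B8 -> L2 hit  d=-]
4: R B8 -> L2 hit  d=-]
5: W B2 -> L2 miss  d=D]
6: W B1 -> L1 miss  d=D]
7: W B0 -> L0 miss  d=D]
8: R B0 -> L0 hit  d=D]
9: W B7 -> L1 miss wb->B1  d=D]
10: W B7 -> L1 hit  d=D]
11: R B7 -> L1 hit  d=D]
12: R B5 -> L2 miss wb->B2  d=-]
13: R B6 -> L0 miss wb->B0  d=-]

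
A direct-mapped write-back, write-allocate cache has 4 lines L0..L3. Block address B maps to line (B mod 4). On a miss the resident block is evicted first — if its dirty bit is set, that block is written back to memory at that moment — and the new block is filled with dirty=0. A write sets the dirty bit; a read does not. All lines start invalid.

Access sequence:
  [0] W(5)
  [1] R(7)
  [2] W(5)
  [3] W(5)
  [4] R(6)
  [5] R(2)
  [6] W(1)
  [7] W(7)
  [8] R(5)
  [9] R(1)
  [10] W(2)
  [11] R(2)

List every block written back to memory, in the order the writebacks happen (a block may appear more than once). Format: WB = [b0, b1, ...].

WB = [5, 1]

0: W B5 -> L1 miss  d=D]
1: R B7 -> L3 miss  d=-]
2: W B5 -> L1 hit  d=D]
3: W B5 -> L1 hit  d=D]
4: R B6 -> L2 miss  d=-]
5: R B2 -> L2 miss  d=-]
6: W B1 -> L1 miss wb->B5  d=D]
7: W B7 -> L3 hit  d=D]
8: R B5 -> L1 miss wb->B1  d=-]
9: R B1 -> L1 miss  d=-]
10: W B2 -> L2 hit  d=D]
11: R B2 -> L2 hit  d=D]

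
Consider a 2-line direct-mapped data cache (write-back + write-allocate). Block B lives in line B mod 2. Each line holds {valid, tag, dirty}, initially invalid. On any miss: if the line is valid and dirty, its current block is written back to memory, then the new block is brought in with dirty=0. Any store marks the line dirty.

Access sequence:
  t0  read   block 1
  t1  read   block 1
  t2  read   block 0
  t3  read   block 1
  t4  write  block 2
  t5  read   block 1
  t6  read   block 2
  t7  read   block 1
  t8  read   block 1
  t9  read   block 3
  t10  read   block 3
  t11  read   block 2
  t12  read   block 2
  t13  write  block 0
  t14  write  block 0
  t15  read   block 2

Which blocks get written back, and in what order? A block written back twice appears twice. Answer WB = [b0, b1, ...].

WB = [2, 0]

  0 | R B1 → L1 miss [-]
  1 | R B1 → L1 hit [-]
  2 | R B0 → L0 miss [-]
  3 | R B1 → L1 hit [-]
  4 | W B2 → L0 miss [D]
  5 | R B1 → L1 hit [-]
  6 | R B2 → L0 hit [D]
  7 | R B1 → L1 hit [-]
  8 | R B1 → L1 hit [-]
  9 | R B3 → L1 miss [-]
  10 | R B3 → L1 hit [-]
  11 | R B2 → L0 hit [D]
  12 | R B2 → L0 hit [D]
  13 | W B0 → L0 miss wb→B2 [D]
  14 | W B0 → L0 hit [D]
  15 | R B2 → L0 miss wb→B0 [-]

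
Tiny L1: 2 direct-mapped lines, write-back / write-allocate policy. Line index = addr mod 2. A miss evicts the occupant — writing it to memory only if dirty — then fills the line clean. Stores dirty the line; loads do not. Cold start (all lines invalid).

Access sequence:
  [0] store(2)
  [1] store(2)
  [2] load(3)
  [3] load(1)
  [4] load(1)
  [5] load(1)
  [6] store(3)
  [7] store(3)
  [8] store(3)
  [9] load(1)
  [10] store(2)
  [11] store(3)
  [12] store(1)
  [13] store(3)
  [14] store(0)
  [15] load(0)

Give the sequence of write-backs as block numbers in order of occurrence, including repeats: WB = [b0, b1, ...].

WB = [3, 3, 1, 2]

  0 | W B2 → L0 miss [D]
  1 | W B2 → L0 hit [D]
  2 | R B3 → L1 miss [-]
  3 | R B1 → L1 miss [-]
  4 | R B1 → L1 hit [-]
  5 | R B1 → L1 hit [-]
  6 | W B3 → L1 miss [D]
  7 | W B3 → L1 hit [D]
  8 | W B3 → L1 hit [D]
  9 | R B1 → L1 miss wb→B3 [-]
  10 | W B2 → L0 hit [D]
  11 | W B3 → L1 miss [D]
  12 | W B1 → L1 miss wb→B3 [D]
  13 | W B3 → L1 miss wb→B1 [D]
  14 | W B0 → L0 miss wb→B2 [D]
  15 | R B0 → L0 hit [D]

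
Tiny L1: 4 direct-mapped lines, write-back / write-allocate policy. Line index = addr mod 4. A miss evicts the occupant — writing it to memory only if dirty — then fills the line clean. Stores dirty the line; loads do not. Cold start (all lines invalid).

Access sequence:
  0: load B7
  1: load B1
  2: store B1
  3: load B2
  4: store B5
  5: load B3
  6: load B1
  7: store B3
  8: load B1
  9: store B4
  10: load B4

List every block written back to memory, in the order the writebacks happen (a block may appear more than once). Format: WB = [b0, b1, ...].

WB = [1, 5]

  0 | R B7 → L3 miss [-]
  1 | R B1 → L1 miss [-]
  2 | W B1 → L1 hit [D]
  3 | R B2 → L2 miss [-]
  4 | W B5 → L1 miss wb→B1 [D]
  5 | R B3 → L3 miss [-]
  6 | R B1 → L1 miss wb→B5 [-]
  7 | W B3 → L3 hit [D]
  8 | R B1 → L1 hit [-]
  9 | W B4 → L0 miss [D]
  10 | R B4 → L0 hit [D]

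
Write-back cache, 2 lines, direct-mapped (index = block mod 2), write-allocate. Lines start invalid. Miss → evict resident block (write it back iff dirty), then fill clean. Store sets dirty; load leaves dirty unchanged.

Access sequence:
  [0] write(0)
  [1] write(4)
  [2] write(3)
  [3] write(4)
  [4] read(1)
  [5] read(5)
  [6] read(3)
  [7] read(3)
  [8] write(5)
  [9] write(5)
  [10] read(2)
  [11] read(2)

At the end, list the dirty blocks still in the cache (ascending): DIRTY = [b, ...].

  0 | W B0 → L0 miss [D]
  1 | W B4 → L0 miss wb→B0 [D]
  2 | W B3 → L1 miss [D]
  3 | W B4 → L0 hit [D]
  4 | R B1 → L1 miss wb→B3 [-]
  5 | R B5 → L1 miss [-]
  6 | R B3 → L1 miss [-]
  7 | R B3 → L1 hit [-]
  8 | W B5 → L1 miss [D]
  9 | W B5 → L1 hit [D]
  10 | R B2 → L0 miss wb→B4 [-]
  11 | R B2 → L0 hit [-]

DIRTY = [5]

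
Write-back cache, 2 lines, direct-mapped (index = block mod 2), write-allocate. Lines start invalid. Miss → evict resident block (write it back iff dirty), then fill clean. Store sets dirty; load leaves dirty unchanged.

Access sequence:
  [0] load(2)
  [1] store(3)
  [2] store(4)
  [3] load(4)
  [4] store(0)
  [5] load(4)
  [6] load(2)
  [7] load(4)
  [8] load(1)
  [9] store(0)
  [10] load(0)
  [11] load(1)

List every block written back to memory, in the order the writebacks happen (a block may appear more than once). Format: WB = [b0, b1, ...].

WB = [4, 0, 3]

  0 | R B2 → L0 miss [-]
  1 | W B3 → L1 miss [D]
  2 | W B4 → L0 miss [D]
  3 | R B4 → L0 hit [D]
  4 | W B0 → L0 miss wb→B4 [D]
  5 | R B4 → L0 miss wb→B0 [-]
  6 | R B2 → L0 miss [-]
  7 | R B4 → L0 miss [-]
  8 | R B1 → L1 miss wb→B3 [-]
  9 | W B0 → L0 miss [D]
  10 | R B0 → L0 hit [D]
  11 | R B1 → L1 hit [-]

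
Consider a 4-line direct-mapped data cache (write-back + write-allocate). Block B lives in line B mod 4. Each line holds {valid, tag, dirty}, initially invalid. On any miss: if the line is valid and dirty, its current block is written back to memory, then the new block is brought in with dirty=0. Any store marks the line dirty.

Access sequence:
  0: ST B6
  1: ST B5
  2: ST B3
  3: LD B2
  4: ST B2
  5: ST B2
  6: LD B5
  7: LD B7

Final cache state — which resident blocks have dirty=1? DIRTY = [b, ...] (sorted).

DIRTY = [2, 5]

0: W B6 → L2 miss [D]
1: W B5 → L1 miss [D]
2: W B3 → L3 miss [D]
3: R B2 → L2 miss wb→B6 [-]
4: W B2 → L2 hit [D]
5: W B2 → L2 hit [D]
6: R B5 → L1 hit [D]
7: R B7 → L3 miss wb→B3 [-]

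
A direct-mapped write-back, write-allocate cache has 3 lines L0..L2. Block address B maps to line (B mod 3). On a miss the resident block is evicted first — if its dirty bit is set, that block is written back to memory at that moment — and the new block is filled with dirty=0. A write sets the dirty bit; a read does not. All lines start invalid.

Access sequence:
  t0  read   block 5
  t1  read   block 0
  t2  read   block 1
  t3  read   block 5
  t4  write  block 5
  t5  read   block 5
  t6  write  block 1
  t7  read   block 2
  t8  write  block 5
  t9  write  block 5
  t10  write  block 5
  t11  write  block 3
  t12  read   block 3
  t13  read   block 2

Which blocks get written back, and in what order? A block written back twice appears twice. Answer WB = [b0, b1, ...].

WB = [5, 5]

0: R B5 → L2 miss [-]
1: R B0 → L0 miss [-]
2: R B1 → L1 miss [-]
3: R B5 → L2 hit [-]
4: W B5 → L2 hit [D]
5: R B5 → L2 hit [D]
6: W B1 → L1 hit [D]
7: R B2 → L2 miss wb→B5 [-]
8: W B5 → L2 miss [D]
9: W B5 → L2 hit [D]
10: W B5 → L2 hit [D]
11: W B3 → L0 miss [D]
12: R B3 → L0 hit [D]
13: R B2 → L2 miss wb→B5 [-]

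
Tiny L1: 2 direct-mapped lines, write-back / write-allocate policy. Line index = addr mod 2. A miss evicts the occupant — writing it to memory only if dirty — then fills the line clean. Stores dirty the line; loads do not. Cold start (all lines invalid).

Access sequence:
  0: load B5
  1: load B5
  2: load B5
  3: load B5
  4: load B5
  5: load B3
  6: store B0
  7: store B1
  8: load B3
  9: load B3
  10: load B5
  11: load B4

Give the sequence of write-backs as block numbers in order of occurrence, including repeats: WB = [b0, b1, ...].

  0 | R B5 → L1 miss [-]
  1 | R B5 → L1 hit [-]
  2 | R B5 → L1 hit [-]
  3 | R B5 → L1 hit [-]
  4 | R B5 → L1 hit [-]
  5 | R B3 → L1 miss [-]
  6 | W B0 → L0 miss [D]
  7 | W B1 → L1 miss [D]
  8 | R B3 → L1 miss wb→B1 [-]
  9 | R B3 → L1 hit [-]
  10 | R B5 → L1 miss [-]
  11 | R B4 → L0 miss wb→B0 [-]

WB = [1, 0]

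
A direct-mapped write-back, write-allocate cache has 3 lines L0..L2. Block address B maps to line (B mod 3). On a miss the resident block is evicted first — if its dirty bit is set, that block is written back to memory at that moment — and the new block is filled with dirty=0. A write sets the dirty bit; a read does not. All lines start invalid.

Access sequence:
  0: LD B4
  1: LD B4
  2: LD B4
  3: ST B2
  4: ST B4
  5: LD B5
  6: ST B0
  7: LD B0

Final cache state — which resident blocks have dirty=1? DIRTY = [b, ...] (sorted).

  0 | R B4 → L1 miss [-]
  1 | R B4 → L1 hit [-]
  2 | R B4 → L1 hit [-]
  3 | W B2 → L2 miss [D]
  4 | W B4 → L1 hit [D]
  5 | R B5 → L2 miss wb→B2 [-]
  6 | W B0 → L0 miss [D]
  7 | R B0 → L0 hit [D]

DIRTY = [0, 4]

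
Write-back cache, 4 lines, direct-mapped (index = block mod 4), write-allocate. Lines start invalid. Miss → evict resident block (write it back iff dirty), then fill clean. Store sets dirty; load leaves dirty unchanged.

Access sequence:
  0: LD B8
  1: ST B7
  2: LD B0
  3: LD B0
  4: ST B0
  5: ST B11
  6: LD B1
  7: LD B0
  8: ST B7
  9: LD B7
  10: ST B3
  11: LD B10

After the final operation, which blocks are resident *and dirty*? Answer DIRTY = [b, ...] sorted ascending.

DIRTY = [0, 3]

0: R B8 -> L0 miss  d=-]
1: W B7 -> L3 miss  d=D]
2: R B0 -> L0 miss  d=-]
3: R B0 -> L0 hit  d=-]
4: W B0 -> L0 hit  d=D]
5: W B11 -> L3 miss wb->B7  d=D]
6: R B1 -> L1 miss  d=-]
7: R B0 -> L0 hit  d=D]
8: W B7 -> L3 miss wb->B11  d=D]
9: R B7 -> L3 hit  d=D]
10: W B3 -> L3 miss wb->B7  d=D]
11: R B10 -> L2 miss  d=-]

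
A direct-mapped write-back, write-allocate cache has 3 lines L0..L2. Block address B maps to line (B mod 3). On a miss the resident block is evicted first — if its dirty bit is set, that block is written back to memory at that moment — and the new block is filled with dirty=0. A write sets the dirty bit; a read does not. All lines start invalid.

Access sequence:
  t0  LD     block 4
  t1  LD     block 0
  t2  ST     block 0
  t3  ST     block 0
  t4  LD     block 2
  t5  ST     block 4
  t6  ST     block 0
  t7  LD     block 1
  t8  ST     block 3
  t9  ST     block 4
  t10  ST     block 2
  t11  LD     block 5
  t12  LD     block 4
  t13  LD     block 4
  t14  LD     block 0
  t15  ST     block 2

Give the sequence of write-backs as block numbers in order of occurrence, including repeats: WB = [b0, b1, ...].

WB = [4, 0, 2, 3]

0: R B4 → L1 miss [-]
1: R B0 → L0 miss [-]
2: W B0 → L0 hit [D]
3: W B0 → L0 hit [D]
4: R B2 → L2 miss [-]
5: W B4 → L1 hit [D]
6: W B0 → L0 hit [D]
7: R B1 → L1 miss wb→B4 [-]
8: W B3 → L0 miss wb→B0 [D]
9: W B4 → L1 miss [D]
10: W B2 → L2 hit [D]
11: R B5 → L2 miss wb→B2 [-]
12: R B4 → L1 hit [D]
13: R B4 → L1 hit [D]
14: R B0 → L0 miss wb→B3 [-]
15: W B2 → L2 miss [D]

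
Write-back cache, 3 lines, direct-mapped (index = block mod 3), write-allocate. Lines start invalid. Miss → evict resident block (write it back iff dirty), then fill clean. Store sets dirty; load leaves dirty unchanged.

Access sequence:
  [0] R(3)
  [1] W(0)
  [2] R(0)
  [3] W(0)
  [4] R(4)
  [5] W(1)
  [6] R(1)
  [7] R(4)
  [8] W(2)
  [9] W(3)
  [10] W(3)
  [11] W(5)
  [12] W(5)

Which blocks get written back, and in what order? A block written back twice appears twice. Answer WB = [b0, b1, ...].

0: R B3 → L0 miss [-]
1: W B0 → L0 miss [D]
2: R B0 → L0 hit [D]
3: W B0 → L0 hit [D]
4: R B4 → L1 miss [-]
5: W B1 → L1 miss [D]
6: R B1 → L1 hit [D]
7: R B4 → L1 miss wb→B1 [-]
8: W B2 → L2 miss [D]
9: W B3 → L0 miss wb→B0 [D]
10: W B3 → L0 hit [D]
11: W B5 → L2 miss wb→B2 [D]
12: W B5 → L2 hit [D]

WB = [1, 0, 2]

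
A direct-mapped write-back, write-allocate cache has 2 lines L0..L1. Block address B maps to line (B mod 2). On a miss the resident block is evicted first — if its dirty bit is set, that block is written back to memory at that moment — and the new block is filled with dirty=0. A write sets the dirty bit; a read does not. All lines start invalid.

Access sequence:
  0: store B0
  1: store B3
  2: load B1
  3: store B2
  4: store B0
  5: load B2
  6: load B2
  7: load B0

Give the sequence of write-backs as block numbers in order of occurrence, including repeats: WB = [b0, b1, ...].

0: W B0 → L0 miss [D]
1: W B3 → L1 miss [D]
2: R B1 → L1 miss wb→B3 [-]
3: W B2 → L0 miss wb→B0 [D]
4: W B0 → L0 miss wb→B2 [D]
5: R B2 → L0 miss wb→B0 [-]
6: R B2 → L0 hit [-]
7: R B0 → L0 miss [-]

WB = [3, 0, 2, 0]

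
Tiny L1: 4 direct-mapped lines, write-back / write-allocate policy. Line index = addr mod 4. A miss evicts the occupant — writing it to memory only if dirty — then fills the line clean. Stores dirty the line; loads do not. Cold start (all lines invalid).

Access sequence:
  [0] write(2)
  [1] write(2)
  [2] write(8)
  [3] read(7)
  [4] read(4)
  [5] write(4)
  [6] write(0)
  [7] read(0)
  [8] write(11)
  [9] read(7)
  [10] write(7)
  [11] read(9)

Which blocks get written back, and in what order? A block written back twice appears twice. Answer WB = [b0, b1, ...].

0: W B2 -> L2 miss  d=D]
1: W B2 -> L2 hit  d=D]
2: W B8 -> L0 miss  d=D]
3: R B7 -> L3 miss  d=-]
4: R B4 -> L0 miss wb->B8  d=-]
5: W B4 -> L0 hit  d=D]
6: W B0 -> L0 miss wb->B4  d=D]
7: R B0 -> L0 hit  d=D]
8: W B11 -> L3 miss  d=D]
9: R B7 -> L3 miss wb->B11  d=-]
10: W B7 -> L3 hit  d=D]
11: R B9 -> L1 miss  d=-]

WB = [8, 4, 11]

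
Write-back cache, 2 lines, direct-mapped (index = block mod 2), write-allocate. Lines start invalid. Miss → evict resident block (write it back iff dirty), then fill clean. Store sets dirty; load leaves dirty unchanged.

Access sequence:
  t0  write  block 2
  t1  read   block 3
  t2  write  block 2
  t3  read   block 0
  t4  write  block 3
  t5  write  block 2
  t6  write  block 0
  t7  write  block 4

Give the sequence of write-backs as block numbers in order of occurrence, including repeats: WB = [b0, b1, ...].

0: W B2 → L0 miss [D]
1: R B3 → L1 miss [-]
2: W B2 → L0 hit [D]
3: R B0 → L0 miss wb→B2 [-]
4: W B3 → L1 hit [D]
5: W B2 → L0 miss [D]
6: W B0 → L0 miss wb→B2 [D]
7: W B4 → L0 miss wb→B0 [D]

WB = [2, 2, 0]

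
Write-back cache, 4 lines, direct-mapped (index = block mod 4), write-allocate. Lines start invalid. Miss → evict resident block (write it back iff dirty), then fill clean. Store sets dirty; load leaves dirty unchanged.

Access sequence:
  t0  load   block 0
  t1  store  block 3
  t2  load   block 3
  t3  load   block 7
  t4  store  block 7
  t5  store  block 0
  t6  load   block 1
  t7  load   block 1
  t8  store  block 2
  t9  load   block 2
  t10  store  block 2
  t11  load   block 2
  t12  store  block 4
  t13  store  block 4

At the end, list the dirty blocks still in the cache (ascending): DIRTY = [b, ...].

DIRTY = [2, 4, 7]

0: R B0 -> L0 miss  d=-]
1: W B3 -> L3 miss  d=D]
2: R B3 -> L3 hit  d=D]
3: R B7 -> L3 miss wb->B3  d=-]
4: W B7 -> L3 hit  d=D]
5: W B0 -> L0 hit  d=D]
6: R B1 -> L1 miss  d=-]
7: R B1 -> L1 hit  d=-]
8: W B2 -> L2 miss  d=D]
9: R B2 -> L2 hit  d=D]
10: W B2 -> L2 hit  d=D]
11: R B2 -> L2 hit  d=D]
12: W B4 -> L0 miss wb->B0  d=D]
13: W B4 -> L0 hit  d=D]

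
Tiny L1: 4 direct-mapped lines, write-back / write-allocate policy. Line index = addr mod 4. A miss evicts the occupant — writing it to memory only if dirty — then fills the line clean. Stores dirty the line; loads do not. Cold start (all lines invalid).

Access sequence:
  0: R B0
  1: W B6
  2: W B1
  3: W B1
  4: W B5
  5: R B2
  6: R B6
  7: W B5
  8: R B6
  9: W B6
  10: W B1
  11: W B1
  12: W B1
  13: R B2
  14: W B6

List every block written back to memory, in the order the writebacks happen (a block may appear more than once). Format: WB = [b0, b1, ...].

  0 | R B0 → L0 miss [-]
  1 | W B6 → L2 miss [D]
  2 | W B1 → L1 miss [D]
  3 | W B1 → L1 hit [D]
  4 | W B5 → L1 miss wb→B1 [D]
  5 | R B2 → L2 miss wb→B6 [-]
  6 | R B6 → L2 miss [-]
  7 | W B5 → L1 hit [D]
  8 | R B6 → L2 hit [-]
  9 | W B6 → L2 hit [D]
  10 | W B1 → L1 miss wb→B5 [D]
  11 | W B1 → L1 hit [D]
  12 | W B1 → L1 hit [D]
  13 | R B2 → L2 miss wb→B6 [-]
  14 | W B6 → L2 miss [D]

WB = [1, 6, 5, 6]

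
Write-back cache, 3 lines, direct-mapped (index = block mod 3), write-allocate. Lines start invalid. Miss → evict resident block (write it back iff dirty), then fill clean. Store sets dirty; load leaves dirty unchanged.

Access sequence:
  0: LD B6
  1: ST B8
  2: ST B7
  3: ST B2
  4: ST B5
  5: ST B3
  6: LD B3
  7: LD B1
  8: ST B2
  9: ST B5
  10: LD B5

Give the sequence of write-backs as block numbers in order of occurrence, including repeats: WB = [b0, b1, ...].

WB = [8, 2, 7, 5, 2]

0: R B6 → L0 miss [-]
1: W B8 → L2 miss [D]
2: W B7 → L1 miss [D]
3: W B2 → L2 miss wb→B8 [D]
4: W B5 → L2 miss wb→B2 [D]
5: W B3 → L0 miss [D]
6: R B3 → L0 hit [D]
7: R B1 → L1 miss wb→B7 [-]
8: W B2 → L2 miss wb→B5 [D]
9: W B5 → L2 miss wb→B2 [D]
10: R B5 → L2 hit [D]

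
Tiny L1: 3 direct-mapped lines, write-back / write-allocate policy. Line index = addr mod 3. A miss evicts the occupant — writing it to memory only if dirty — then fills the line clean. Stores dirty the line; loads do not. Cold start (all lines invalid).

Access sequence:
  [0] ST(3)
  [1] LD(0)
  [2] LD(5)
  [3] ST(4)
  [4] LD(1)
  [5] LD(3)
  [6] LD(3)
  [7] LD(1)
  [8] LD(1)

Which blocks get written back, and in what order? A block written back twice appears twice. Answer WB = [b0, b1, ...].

WB = [3, 4]

0: W B3 → L0 miss [D]
1: R B0 → L0 miss wb→B3 [-]
2: R B5 → L2 miss [-]
3: W B4 → L1 miss [D]
4: R B1 → L1 miss wb→B4 [-]
5: R B3 → L0 miss [-]
6: R B3 → L0 hit [-]
7: R B1 → L1 hit [-]
8: R B1 → L1 hit [-]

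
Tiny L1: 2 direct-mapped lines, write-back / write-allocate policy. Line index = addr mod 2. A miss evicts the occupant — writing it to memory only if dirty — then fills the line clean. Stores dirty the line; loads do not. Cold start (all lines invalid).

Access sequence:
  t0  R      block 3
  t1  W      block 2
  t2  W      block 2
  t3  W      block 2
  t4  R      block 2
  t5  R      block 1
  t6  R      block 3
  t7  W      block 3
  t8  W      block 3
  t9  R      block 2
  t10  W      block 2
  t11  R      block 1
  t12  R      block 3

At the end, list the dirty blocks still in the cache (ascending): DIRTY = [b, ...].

DIRTY = [2]

0: R B3 -> L1 miss  d=-]
1: W B2 -> L0 miss  d=D]
2: W B2 -> L0 hit  d=D]
3: W B2 -> L0 hit  d=D]
4: R B2 -> L0 hit  d=D]
5: R B1 -> L1 miss  d=-]
6: R B3 -> L1 miss  d=-]
7: W B3 -> L1 hit  d=D]
8: W B3 -> L1 hit  d=D]
9: R B2 -> L0 hit  d=D]
10: W B2 -> L0 hit  d=D]
11: R B1 -> L1 miss wb->B3  d=-]
12: R B3 -> L1 miss  d=-]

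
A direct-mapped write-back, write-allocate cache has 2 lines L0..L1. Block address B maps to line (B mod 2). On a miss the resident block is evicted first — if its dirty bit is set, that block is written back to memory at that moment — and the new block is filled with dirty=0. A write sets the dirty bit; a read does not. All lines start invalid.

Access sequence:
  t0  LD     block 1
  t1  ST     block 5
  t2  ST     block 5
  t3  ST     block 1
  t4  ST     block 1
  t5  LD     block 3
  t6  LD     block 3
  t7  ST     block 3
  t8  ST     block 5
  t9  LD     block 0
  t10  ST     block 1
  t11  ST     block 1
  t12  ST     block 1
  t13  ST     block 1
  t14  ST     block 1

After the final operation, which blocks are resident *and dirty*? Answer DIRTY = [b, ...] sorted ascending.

  0 | R B1 → L1 miss [-]
  1 | W B5 → L1 miss [D]
  2 | W B5 → L1 hit [D]
  3 | W B1 → L1 miss wb→B5 [D]
  4 | W B1 → L1 hit [D]
  5 | R B3 → L1 miss wb→B1 [-]
  6 | R B3 → L1 hit [-]
  7 | W B3 → L1 hit [D]
  8 | W B5 → L1 miss wb→B3 [D]
  9 | R B0 → L0 miss [-]
  10 | W B1 → L1 miss wb→B5 [D]
  11 | W B1 → L1 hit [D]
  12 | W B1 → L1 hit [D]
  13 | W B1 → L1 hit [D]
  14 | W B1 → L1 hit [D]

DIRTY = [1]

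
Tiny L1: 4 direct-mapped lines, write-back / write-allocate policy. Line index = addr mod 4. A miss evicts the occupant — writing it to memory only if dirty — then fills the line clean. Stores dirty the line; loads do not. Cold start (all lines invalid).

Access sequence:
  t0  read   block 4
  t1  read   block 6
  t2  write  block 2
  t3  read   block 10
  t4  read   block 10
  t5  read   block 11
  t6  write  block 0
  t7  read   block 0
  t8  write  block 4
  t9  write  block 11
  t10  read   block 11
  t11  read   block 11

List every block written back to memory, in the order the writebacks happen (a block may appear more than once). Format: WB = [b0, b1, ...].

WB = [2, 0]

0: R B4 → L0 miss [-]
1: R B6 → L2 miss [-]
2: W B2 → L2 miss [D]
3: R B10 → L2 miss wb→B2 [-]
4: R B10 → L2 hit [-]
5: R B11 → L3 miss [-]
6: W B0 → L0 miss [D]
7: R B0 → L0 hit [D]
8: W B4 → L0 miss wb→B0 [D]
9: W B11 → L3 hit [D]
10: R B11 → L3 hit [D]
11: R B11 → L3 hit [D]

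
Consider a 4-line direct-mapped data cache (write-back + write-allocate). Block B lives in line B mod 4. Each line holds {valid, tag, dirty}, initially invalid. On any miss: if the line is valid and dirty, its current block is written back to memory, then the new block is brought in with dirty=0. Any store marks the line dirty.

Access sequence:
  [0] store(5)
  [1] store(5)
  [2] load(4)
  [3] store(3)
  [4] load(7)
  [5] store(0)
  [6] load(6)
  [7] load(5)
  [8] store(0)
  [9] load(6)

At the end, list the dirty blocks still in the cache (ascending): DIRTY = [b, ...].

DIRTY = [0, 5]

  0 | W B5 → L1 miss [D]
  1 | W B5 → L1 hit [D]
  2 | R B4 → L0 miss [-]
  3 | W B3 → L3 miss [D]
  4 | R B7 → L3 miss wb→B3 [-]
  5 | W B0 → L0 miss [D]
  6 | R B6 → L2 miss [-]
  7 | R B5 → L1 hit [D]
  8 | W B0 → L0 hit [D]
  9 | R B6 → L2 hit [-]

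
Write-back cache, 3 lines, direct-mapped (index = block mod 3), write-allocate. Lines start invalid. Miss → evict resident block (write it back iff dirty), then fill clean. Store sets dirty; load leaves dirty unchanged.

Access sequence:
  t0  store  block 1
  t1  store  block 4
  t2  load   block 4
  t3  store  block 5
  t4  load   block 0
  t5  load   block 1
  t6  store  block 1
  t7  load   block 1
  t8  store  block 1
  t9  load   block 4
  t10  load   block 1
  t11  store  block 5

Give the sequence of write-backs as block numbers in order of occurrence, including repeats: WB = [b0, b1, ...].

WB = [1, 4, 1]

  0 | W B1 → L1 miss [D]
  1 | W B4 → L1 miss wb→B1 [D]
  2 | R B4 → L1 hit [D]
  3 | W B5 → L2 miss [D]
  4 | R B0 → L0 miss [-]
  5 | R B1 → L1 miss wb→B4 [-]
  6 | W B1 → L1 hit [D]
  7 | R B1 → L1 hit [D]
  8 | W B1 → L1 hit [D]
  9 | R B4 → L1 miss wb→B1 [-]
  10 | R B1 → L1 miss [-]
  11 | W B5 → L2 hit [D]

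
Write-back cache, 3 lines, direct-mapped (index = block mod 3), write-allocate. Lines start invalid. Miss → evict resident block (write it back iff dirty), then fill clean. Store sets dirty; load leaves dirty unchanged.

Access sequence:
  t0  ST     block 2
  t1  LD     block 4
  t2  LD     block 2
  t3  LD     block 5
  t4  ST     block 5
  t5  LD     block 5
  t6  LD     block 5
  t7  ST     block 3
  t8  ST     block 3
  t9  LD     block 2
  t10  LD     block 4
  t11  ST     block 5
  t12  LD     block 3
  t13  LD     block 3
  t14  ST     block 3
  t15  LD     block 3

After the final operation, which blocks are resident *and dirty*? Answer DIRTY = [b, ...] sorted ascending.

0: W B2 -> L2 miss  d=D]
1: R B4 -> L1 miss  d=-]
2: R B2 -> L2 hit  d=D]
3: R B5 -> L2 miss wb->B2  d=-]
4: W B5 -> L2 hit  d=D]
5: R B5 -> L2 hit  d=D]
6: R B5 -> L2 hit  d=D]
7: W B3 -> L0 miss  d=D]
8: W B3 -> L0 hit  d=D]
9: R B2 -> L2 miss wb->B5  d=-]
10: R B4 -> L1 hit  d=-]
11: W B5 -> L2 miss  d=D]
12: R B3 -> L0 hit  d=D]
13: R B3 -> L0 hit  d=D]
14: W B3 -> L0 hit  d=D]
15: R B3 -> L0 hit  d=D]

DIRTY = [3, 5]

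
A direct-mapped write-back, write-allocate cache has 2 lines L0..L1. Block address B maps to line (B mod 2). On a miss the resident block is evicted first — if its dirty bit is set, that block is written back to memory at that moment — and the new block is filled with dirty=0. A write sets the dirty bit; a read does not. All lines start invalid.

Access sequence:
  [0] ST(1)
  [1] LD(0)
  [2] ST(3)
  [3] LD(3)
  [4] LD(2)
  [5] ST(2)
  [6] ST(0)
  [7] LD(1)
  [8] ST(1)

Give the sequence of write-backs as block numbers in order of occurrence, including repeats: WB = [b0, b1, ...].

0: W B1 -> L1 miss  d=D]
1: R B0 -> L0 miss  d=-]
2: W B3 -> L1 miss wb->B1  d=D]
3: R B3 -> L1 hit  d=D]
4: R B2 -> L0 miss  d=-]
5: W B2 -> L0 hit  d=D]
6: W B0 -> L0 miss wb->B2  d=D]
7: R B1 -> L1 miss wb->B3  d=-]
8: W B1 -> L1 hit  d=D]

WB = [1, 2, 3]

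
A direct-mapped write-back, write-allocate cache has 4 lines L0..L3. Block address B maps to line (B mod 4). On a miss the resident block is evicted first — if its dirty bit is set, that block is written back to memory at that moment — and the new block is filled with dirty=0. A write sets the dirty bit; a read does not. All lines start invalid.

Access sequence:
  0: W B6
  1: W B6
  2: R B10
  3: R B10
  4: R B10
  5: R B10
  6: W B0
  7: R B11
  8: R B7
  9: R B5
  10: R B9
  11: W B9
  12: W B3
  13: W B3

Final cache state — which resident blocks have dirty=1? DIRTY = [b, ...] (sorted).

0: W B6 -> L2 miss  d=D]
1: W B6 -> L2 hit  d=D]
2: R B10 -> L2 miss wb->B6  d=-]
3: R B10 -> L2 hit  d=-]
4: R B10 -> L2 hit  d=-]
5: R B10 -> L2 hit  d=-]
6: W B0 -> L0 miss  d=D]
7: R B11 -> L3 miss  d=-]
8: R B7 -> L3 miss  d=-]
9: R B5 -> L1 miss  d=-]
10: R B9 -> L1 miss  d=-]
11: W B9 -> L1 hit  d=D]
12: W B3 -> L3 miss  d=D]
13: W B3 -> L3 hit  d=D]

DIRTY = [0, 3, 9]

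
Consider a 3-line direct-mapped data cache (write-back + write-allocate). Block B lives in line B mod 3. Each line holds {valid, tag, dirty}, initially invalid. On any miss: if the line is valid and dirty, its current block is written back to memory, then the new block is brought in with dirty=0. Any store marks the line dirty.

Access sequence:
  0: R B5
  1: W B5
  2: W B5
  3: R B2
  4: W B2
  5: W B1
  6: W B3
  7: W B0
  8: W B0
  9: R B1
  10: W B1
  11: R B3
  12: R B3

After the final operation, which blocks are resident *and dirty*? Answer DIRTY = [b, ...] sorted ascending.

DIRTY = [1, 2]

0: R B5 -> L2 miss  d=-]
1: W B5 -> L2 hit  d=D]
2: W B5 -> L2 hit  d=D]
3: R B2 -> L2 miss wb->B5  d=-]
4: W B2 -> L2 hit  d=D]
5: W B1 -> L1 miss  d=D]
6: W B3 -> L0 miss  d=D]
7: W B0 -> L0 miss wb->B3  d=D]
8: W B0 -> L0 hit  d=D]
9: R B1 -> L1 hit  d=D]
10: W B1 -> L1 hit  d=D]
11: R B3 -> L0 miss wb->B0  d=-]
12: R B3 -> L0 hit  d=-]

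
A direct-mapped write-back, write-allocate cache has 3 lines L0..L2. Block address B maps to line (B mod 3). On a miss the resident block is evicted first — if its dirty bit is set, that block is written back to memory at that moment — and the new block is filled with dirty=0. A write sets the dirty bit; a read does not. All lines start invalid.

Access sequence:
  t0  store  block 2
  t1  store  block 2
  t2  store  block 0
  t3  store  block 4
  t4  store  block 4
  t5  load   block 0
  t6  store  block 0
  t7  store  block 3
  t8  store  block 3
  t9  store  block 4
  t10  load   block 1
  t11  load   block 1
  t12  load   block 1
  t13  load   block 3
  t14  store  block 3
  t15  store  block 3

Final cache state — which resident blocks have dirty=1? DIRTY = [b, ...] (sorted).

DIRTY = [2, 3]

0: W B2 → L2 miss [D]
1: W B2 → L2 hit [D]
2: W B0 → L0 miss [D]
3: W B4 → L1 miss [D]
4: W B4 → L1 hit [D]
5: R B0 → L0 hit [D]
6: W B0 → L0 hit [D]
7: W B3 → L0 miss wb→B0 [D]
8: W B3 → L0 hit [D]
9: W B4 → L1 hit [D]
10: R B1 → L1 miss wb→B4 [-]
11: R B1 → L1 hit [-]
12: R B1 → L1 hit [-]
13: R B3 → L0 hit [D]
14: W B3 → L0 hit [D]
15: W B3 → L0 hit [D]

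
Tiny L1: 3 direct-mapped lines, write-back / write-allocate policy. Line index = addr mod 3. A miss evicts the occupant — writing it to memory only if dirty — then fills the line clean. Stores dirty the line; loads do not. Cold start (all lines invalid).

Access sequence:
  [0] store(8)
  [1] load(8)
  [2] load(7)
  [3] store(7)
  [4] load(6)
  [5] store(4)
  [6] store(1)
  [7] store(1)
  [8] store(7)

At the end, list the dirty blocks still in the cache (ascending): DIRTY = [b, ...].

  0 | W B8 → L2 miss [D]
  1 | R B8 → L2 hit [D]
  2 | R B7 → L1 miss [-]
  3 | W B7 → L1 hit [D]
  4 | R B6 → L0 miss [-]
  5 | W B4 → L1 miss wb→B7 [D]
  6 | W B1 → L1 miss wb→B4 [D]
  7 | W B1 → L1 hit [D]
  8 | W B7 → L1 miss wb→B1 [D]

DIRTY = [7, 8]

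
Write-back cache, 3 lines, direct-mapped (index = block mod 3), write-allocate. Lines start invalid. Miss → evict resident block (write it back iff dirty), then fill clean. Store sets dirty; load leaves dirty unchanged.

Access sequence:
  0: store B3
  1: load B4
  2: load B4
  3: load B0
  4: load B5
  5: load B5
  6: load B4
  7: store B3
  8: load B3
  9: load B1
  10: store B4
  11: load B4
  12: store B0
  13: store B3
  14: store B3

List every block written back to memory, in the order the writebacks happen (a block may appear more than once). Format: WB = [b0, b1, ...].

  0 | W B3 → L0 miss [D]
  1 | R B4 → L1 miss [-]
  2 | R B4 → L1 hit [-]
  3 | R B0 → L0 miss wb→B3 [-]
  4 | R B5 → L2 miss [-]
  5 | R B5 → L2 hit [-]
  6 | R B4 → L1 hit [-]
  7 | W B3 → L0 miss [D]
  8 | R B3 → L0 hit [D]
  9 | R B1 → L1 miss [-]
  10 | W B4 → L1 miss [D]
  11 | R B4 → L1 hit [D]
  12 | W B0 → L0 miss wb→B3 [D]
  13 | W B3 → L0 miss wb→B0 [D]
  14 | W B3 → L0 hit [D]

WB = [3, 3, 0]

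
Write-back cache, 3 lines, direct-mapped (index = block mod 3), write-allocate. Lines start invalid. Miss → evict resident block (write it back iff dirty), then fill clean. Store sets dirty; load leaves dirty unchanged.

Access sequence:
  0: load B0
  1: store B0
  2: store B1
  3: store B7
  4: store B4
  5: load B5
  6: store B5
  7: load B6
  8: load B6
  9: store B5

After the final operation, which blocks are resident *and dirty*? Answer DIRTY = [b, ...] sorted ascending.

0: R B0 -> L0 miss  d=-]
1: W B0 -> L0 hit  d=D]
2: W B1 -> L1 miss  d=D]
3: W B7 -> L1 miss wb->B1  d=D]
4: W B4 -> L1 miss wb->B7  d=D]
5: R B5 -> L2 miss  d=-]
6: W B5 -> L2 hit  d=D]
7: R B6 -> L0 miss wb->B0  d=-]
8: R B6 -> L0 hit  d=-]
9: W B5 -> L2 hit  d=D]

DIRTY = [4, 5]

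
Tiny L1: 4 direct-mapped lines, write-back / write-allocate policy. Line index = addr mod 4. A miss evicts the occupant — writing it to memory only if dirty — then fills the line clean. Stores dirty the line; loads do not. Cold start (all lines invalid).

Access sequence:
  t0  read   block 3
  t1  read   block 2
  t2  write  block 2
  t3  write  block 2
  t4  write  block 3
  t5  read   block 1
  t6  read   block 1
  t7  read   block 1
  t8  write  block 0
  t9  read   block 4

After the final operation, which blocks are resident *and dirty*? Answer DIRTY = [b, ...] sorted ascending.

0: R B3 -> L3 miss  d=-]
1: R B2 -> L2 miss  d=-]
2: W B2 -> L2 hit  d=D]
3: W B2 -> L2 hit  d=D]
4: W B3 -> L3 hit  d=D]
5: R B1 -> L1 miss  d=-]
6: R B1 -> L1 hit  d=-]
7: R B1 -> L1 hit  d=-]
8: W B0 -> L0 miss  d=D]
9: R B4 -> L0 miss wb->B0  d=-]

DIRTY = [2, 3]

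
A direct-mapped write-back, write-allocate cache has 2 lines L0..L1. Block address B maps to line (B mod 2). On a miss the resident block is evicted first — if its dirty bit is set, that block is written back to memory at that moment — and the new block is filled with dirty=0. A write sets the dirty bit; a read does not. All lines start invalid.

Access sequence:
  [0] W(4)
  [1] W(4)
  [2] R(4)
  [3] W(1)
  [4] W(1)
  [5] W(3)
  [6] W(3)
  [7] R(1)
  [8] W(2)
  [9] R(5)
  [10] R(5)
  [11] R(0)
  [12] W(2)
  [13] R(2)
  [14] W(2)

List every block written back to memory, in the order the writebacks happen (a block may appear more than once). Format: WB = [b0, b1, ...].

WB = [1, 3, 4, 2]

  0 | W B4 → L0 miss [D]
  1 | W B4 → L0 hit [D]
  2 | R B4 → L0 hit [D]
  3 | W B1 → L1 miss [D]
  4 | W B1 → L1 hit [D]
  5 | W B3 → L1 miss wb→B1 [D]
  6 | W B3 → L1 hit [D]
  7 | R B1 → L1 miss wb→B3 [-]
  8 | W B2 → L0 miss wb→B4 [D]
  9 | R B5 → L1 miss [-]
  10 | R B5 → L1 hit [-]
  11 | R B0 → L0 miss wb→B2 [-]
  12 | W B2 → L0 miss [D]
  13 | R B2 → L0 hit [D]
  14 | W B2 → L0 hit [D]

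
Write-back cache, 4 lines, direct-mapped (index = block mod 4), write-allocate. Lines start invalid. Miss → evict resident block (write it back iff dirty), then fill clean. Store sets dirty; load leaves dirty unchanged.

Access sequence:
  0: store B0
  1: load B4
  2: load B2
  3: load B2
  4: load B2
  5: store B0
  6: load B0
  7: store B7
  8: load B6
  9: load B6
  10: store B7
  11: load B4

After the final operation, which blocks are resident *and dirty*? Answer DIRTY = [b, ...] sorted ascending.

DIRTY = [7]

  0 | W B0 → L0 miss [D]
  1 | R B4 → L0 miss wb→B0 [-]
  2 | R B2 → L2 miss [-]
  3 | R B2 → L2 hit [-]
  4 | R B2 → L2 hit [-]
  5 | W B0 → L0 miss [D]
  6 | R B0 → L0 hit [D]
  7 | W B7 → L3 miss [D]
  8 | R B6 → L2 miss [-]
  9 | R B6 → L2 hit [-]
  10 | W B7 → L3 hit [D]
  11 | R B4 → L0 miss wb→B0 [-]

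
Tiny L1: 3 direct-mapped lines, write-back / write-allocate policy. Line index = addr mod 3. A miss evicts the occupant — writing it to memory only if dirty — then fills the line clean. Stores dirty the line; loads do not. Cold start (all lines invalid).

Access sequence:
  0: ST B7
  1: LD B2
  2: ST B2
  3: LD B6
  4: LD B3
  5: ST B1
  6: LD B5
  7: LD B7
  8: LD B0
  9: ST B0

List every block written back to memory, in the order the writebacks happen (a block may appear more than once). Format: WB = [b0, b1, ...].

WB = [7, 2, 1]

0: W B7 → L1 miss [D]
1: R B2 → L2 miss [-]
2: W B2 → L2 hit [D]
3: R B6 → L0 miss [-]
4: R B3 → L0 miss [-]
5: W B1 → L1 miss wb→B7 [D]
6: R B5 → L2 miss wb→B2 [-]
7: R B7 → L1 miss wb→B1 [-]
8: R B0 → L0 miss [-]
9: W B0 → L0 hit [D]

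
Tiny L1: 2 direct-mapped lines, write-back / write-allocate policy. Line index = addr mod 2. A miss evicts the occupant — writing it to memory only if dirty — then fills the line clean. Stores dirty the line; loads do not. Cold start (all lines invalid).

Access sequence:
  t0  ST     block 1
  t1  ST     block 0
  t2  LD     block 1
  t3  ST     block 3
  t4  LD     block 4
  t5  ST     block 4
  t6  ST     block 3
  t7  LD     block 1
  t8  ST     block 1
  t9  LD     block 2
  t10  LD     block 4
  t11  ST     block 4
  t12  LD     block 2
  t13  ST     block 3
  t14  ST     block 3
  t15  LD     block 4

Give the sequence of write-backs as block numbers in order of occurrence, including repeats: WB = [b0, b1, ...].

WB = [1, 0, 3, 4, 4, 1]

0: W B1 → L1 miss [D]
1: W B0 → L0 miss [D]
2: R B1 → L1 hit [D]
3: W B3 → L1 miss wb→B1 [D]
4: R B4 → L0 miss wb→B0 [-]
5: W B4 → L0 hit [D]
6: W B3 → L1 hit [D]
7: R B1 → L1 miss wb→B3 [-]
8: W B1 → L1 hit [D]
9: R B2 → L0 miss wb→B4 [-]
10: R B4 → L0 miss [-]
11: W B4 → L0 hit [D]
12: R B2 → L0 miss wb→B4 [-]
13: W B3 → L1 miss wb→B1 [D]
14: W B3 → L1 hit [D]
15: R B4 → L0 miss [-]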